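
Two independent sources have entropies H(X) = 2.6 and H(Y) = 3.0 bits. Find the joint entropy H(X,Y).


For independent variables, H(X,Y) = H(X) + H(Y) = 2.6 + 3.0 = 5.6

5.6 bits


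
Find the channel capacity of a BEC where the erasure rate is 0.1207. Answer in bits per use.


C = 1 - epsilon = 1 - 0.1207 = 0.8793

0.8793 bits


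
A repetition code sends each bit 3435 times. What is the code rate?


Rate = k/n = 1/3435

1/3435


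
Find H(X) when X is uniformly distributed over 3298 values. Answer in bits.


H = log2(n) = log2(3298) = 11.6874

11.6874 bits


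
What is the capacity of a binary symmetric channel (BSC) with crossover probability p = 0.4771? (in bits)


H(p) = -p*log2(p) - (1-p)*log2(1-p) = -0.4771*log2(0.4771) - 0.5229*log2(0.5229) = 0.509369 + 0.489117 = 0.9985. C = 1 - H(p) = 1 - 0.9985 = 0.0015

0.0015 bits


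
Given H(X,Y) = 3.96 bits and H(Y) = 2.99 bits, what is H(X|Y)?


H(X|Y) = H(X,Y) - H(Y) = 3.96 - 2.99 = 0.97

0.97 bits


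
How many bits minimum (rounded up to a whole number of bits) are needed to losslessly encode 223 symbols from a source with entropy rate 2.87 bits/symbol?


Minimum bits >= n * H = 223 * 2.87 = 640.01, rounded up to a whole number of bits = 641

641 bits


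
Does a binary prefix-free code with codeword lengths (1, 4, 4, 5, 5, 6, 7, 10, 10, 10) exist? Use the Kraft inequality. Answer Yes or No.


Kraft sum = sum(2^(-l_i)) = 0.7139, need <= 1. Result: satisfied (a binary prefix-free code with these lengths exists)

Yes


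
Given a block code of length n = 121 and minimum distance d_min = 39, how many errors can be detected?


Detection capability = d_min - 1 = 39 - 1 = 38

38 errors


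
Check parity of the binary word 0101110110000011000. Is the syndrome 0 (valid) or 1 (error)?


Syndrome = XOR of all bits = 0 XOR 1 XOR 0 XOR 1 XOR 1 XOR 1 XOR 0 XOR 1 XOR 1 XOR 0 XOR 0 XOR 0 XOR 0 XOR 0 XOR 1 XOR 1 XOR 0 XOR 0 XOR 0 = 0

0


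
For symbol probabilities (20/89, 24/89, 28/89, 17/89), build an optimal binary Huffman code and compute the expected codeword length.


Huffman construction (repeatedly merge the two least-probable nodes; each merge adds 1 bit to every symbol beneath it): 17/89 + 20/89 = 37/89; 24/89 + 28/89 = 52/89; 37/89 + 52/89 = 1. Resulting codeword lengths (in the order the probabilities were given): (2, 2, 2, 2). L_avg = sum(p_i * l_i) = 20/89*2 + 24/89*2 + 28/89*2 + 17/89*2 = 2

2.0 bits


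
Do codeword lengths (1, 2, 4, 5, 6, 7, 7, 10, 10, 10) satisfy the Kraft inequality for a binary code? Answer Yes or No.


Kraft sum = sum(2^(-l_i)) = 0.8779, need <= 1. Result: satisfied (a binary prefix-free code with these lengths exists)

Yes


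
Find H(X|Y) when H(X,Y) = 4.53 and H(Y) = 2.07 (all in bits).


H(X|Y) = H(X,Y) - H(Y) = 4.53 - 2.07 = 2.46

2.46 bits


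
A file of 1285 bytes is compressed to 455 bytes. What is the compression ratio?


Ratio = original / compressed = 1285 / 455 = 2.8242

2.8242


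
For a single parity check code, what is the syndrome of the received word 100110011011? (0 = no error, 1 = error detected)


Syndrome = XOR of all bits = 1 XOR 0 XOR 0 XOR 1 XOR 1 XOR 0 XOR 0 XOR 1 XOR 1 XOR 0 XOR 1 XOR 1 = 1

1


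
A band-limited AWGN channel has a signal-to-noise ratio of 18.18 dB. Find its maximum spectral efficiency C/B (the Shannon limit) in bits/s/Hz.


SNR_linear = 10^(18.18/10) = 65.7658; C/B = log2(1 + SNR_linear) = log2(1 + 65.7658) = 6.061

6.061 bits/s/Hz


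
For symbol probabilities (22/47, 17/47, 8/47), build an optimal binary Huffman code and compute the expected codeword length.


Huffman construction (repeatedly merge the two least-probable nodes; each merge adds 1 bit to every symbol beneath it): 8/47 + 17/47 = 25/47; 22/47 + 25/47 = 1. Resulting codeword lengths (in the order the probabilities were given): (1, 2, 2). L_avg = sum(p_i * l_i) = 22/47*1 + 17/47*2 + 8/47*2 = 72/47 = 1.5319

1.5319 bits


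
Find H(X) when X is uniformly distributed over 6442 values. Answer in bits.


H = log2(n) = log2(6442) = 12.6533

12.6533 bits


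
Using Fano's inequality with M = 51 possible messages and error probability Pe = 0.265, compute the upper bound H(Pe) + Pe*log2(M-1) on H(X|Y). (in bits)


H(Pe) = -Pe*log2(Pe) - (1-Pe)*log2(1-Pe) = -0.265*log2(0.265) - 0.735*log2(0.735) = 0.507723 + 0.326475 = 0.8342. Pe*log2(M-1) = 0.265*log2(50) = 1.495622. Bound = H(Pe) + Pe*log2(M-1) = 0.507723 + 0.326475 + 1.495622 = 2.3298

2.3298 bits


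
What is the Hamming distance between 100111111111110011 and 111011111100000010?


Count differing positions: . ^ ^ ^ . . . . . . ^ ^ ^ ^ . . . ^ = 8 differences

8


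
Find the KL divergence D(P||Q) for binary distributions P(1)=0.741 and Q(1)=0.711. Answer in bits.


KL = p*log2(p/q) + (1-p)*log2((1-p)/(1-q)) = 0.741*log2(0.741/0.711) + 0.259*log2(0.259/0.289) = 0.0032

0.0032 bits


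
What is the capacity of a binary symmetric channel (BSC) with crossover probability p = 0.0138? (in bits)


H(p) = -p*log2(p) - (1-p)*log2(1-p) = -0.0138*log2(0.0138) - 0.9862*log2(0.9862) = 0.085273 + 0.019771 = 0.105. C = 1 - H(p) = 1 - 0.105 = 0.895

0.895 bits


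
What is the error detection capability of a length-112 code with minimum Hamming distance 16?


Detection capability = d_min - 1 = 16 - 1 = 15

15 errors


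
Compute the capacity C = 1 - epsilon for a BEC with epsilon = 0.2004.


C = 1 - epsilon = 1 - 0.2004 = 0.7996

0.7996 bits


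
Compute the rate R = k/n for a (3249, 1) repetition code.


Rate = k/n = 1/3249

1/3249


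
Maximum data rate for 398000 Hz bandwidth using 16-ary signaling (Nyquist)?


Rate = 2 * B * log2(M) = 2 * 398000 * 4.0 = 3184000.0

3184000.0 bps


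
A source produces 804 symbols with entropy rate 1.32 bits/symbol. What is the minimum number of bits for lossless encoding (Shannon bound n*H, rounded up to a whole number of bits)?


Minimum bits >= n * H = 804 * 1.32 = 1061.28, rounded up to a whole number of bits = 1062

1062 bits


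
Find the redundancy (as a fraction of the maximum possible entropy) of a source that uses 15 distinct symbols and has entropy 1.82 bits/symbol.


H_max = log2(K) = log2(15) = 3.9069 bits/symbol. Redundancy = 1 - H/H_max = 1 - 1.82/3.9069 = 1 - 0.4658 = 0.5342

0.5342


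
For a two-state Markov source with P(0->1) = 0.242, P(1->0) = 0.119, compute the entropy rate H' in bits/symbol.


Stationary distribution: pi_0 = p10/(p01+p10) = 0.3296, pi_1 = 0.6704. Entropy rate H' = pi_0*H(p01) + pi_1*H(p10) = 0.3296*0.7984 + 0.6704*0.5265 = 0.6161

0.6161 bits/symbol


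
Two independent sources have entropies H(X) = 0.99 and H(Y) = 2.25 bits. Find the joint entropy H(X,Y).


For independent variables, H(X,Y) = H(X) + H(Y) = 0.99 + 2.25 = 3.24

3.24 bits


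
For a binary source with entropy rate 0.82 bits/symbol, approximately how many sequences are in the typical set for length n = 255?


log2|A_typical| = nH = 255 * 0.82 = 209.1, so |A_typical| ~ 2^209.1 = 8.818e+62

8.818e+62


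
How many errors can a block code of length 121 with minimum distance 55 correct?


Correction capability = floor((d-1)/2) = floor((55-1)/2) = 27

27 errors


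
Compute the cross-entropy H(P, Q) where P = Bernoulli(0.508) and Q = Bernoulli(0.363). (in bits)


H(P,Q) = -p*log2(q) - (1-p)*log2(1-q). -0.508*log2(0.363) = 0.742675; -0.492*log2(0.637) = 0.320112. H(P,Q) = 0.742675 + 0.320112 = 1.0628

1.0628 bits


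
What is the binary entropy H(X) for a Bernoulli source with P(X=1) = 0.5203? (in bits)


H = -p*log2(p) - (1-p)*log2(1-p). -0.5203*log2(0.5203) = 0.490427; -0.4797*log2(0.4797) = 0.508384. H = 0.490427 + 0.508384 = 0.9988

0.9988 bits


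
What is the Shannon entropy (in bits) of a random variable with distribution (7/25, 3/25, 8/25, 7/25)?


H = -sum(p_i * log2(p_i)). Terms: -(7/25)*log2(7/25) = 0.514220; -(3/25)*log2(3/25) = 0.367067; -(8/25)*log2(8/25) = 0.526034; -(7/25)*log2(7/25) = 0.514220. H = 0.514220 + 0.367067 + 0.526034 + 0.514220 = 1.9215

1.9215 bits


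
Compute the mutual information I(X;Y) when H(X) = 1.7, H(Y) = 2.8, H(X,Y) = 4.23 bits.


I(X;Y) = H(X) + H(Y) - H(X,Y) = 1.7 + 2.8 - 4.23 = 0.27

0.27 bits


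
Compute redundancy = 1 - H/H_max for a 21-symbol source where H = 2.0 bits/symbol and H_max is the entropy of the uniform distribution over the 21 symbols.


H_max = log2(K) = log2(21) = 4.3923 bits/symbol. Redundancy = 1 - H/H_max = 1 - 2.0/4.3923 = 1 - 0.4553 = 0.5447

0.5447


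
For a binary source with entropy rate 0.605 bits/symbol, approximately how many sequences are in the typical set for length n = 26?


log2|A_typical| = nH = 26 * 0.605 = 15.73, so |A_typical| ~ 2^15.73 = 5.435e+04

5.435e+04


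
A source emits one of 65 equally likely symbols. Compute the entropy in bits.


H = log2(n) = log2(65) = 6.0224

6.0224 bits


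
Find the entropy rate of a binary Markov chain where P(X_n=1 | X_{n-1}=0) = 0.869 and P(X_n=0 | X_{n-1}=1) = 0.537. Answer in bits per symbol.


Stationary distribution: pi_0 = p10/(p01+p10) = 0.3819, pi_1 = 0.6181. Entropy rate H' = pi_0*H(p01) + pi_1*H(p10) = 0.3819*0.5602 + 0.6181*0.996 = 0.8296

0.8296 bits/symbol


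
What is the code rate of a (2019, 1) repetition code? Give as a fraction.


Rate = k/n = 1/2019

1/2019


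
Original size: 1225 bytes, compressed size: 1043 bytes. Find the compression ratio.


Ratio = original / compressed = 1225 / 1043 = 1.1745

1.1745


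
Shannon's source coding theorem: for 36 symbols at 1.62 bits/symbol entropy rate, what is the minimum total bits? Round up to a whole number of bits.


Minimum bits >= n * H = 36 * 1.62 = 58.32, rounded up to a whole number of bits = 59

59 bits


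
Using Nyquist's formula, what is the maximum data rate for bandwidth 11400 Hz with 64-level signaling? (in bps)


Rate = 2 * B * log2(M) = 2 * 11400 * 6.0 = 136800.0

136800.0 bps


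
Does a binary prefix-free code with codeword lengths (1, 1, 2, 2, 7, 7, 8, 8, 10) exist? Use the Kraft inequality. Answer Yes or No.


Kraft sum = sum(2^(-l_i)) = 1.5244, need <= 1. Result: violated (a binary prefix-free code with these lengths cannot exist)

No


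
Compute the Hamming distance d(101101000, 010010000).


Count differing positions: ^ ^ ^ ^ ^ ^ . . . = 6 differences

6


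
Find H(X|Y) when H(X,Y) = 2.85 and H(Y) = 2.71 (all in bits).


H(X|Y) = H(X,Y) - H(Y) = 2.85 - 2.71 = 0.14

0.14 bits


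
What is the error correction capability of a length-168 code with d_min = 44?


Correction capability = floor((d-1)/2) = floor((44-1)/2) = 21

21 errors


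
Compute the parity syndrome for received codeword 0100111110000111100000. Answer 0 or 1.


Syndrome = XOR of all bits = 0 XOR 1 XOR 0 XOR 0 XOR 1 XOR 1 XOR 1 XOR 1 XOR 1 XOR 0 XOR 0 XOR 0 XOR 0 XOR 1 XOR 1 XOR 1 XOR 1 XOR 0 XOR 0 XOR 0 XOR 0 XOR 0 = 0

0


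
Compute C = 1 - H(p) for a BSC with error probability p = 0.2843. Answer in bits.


H(p) = -p*log2(p) - (1-p)*log2(1-p) = -0.2843*log2(0.2843) - 0.7157*log2(0.7157) = 0.515866 + 0.345378 = 0.8612. C = 1 - H(p) = 1 - 0.8612 = 0.1388

0.1388 bits


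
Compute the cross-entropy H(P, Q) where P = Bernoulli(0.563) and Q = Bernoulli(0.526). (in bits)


H(P,Q) = -p*log2(q) - (1-p)*log2(1-q). -0.563*log2(0.526) = 0.521825; -0.437*log2(0.474) = 0.470667. H(P,Q) = 0.521825 + 0.470667 = 0.9925

0.9925 bits


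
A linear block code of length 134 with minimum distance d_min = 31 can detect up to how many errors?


Detection capability = d_min - 1 = 31 - 1 = 30

30 errors


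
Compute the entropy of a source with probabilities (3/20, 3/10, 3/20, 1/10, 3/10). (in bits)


H = -sum(p_i * log2(p_i)). Terms: -(3/20)*log2(3/20) = 0.410545; -(3/10)*log2(3/10) = 0.521090; -(3/20)*log2(3/20) = 0.410545; -(1/10)*log2(1/10) = 0.332193; -(3/10)*log2(3/10) = 0.521090. H = 0.410545 + 0.521090 + 0.410545 + 0.332193 + 0.521090 = 2.1955

2.1955 bits


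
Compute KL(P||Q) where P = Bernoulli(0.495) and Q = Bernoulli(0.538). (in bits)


KL = p*log2(p/q) + (1-p)*log2((1-p)/(1-q)) = 0.495*log2(0.495/0.538) + 0.505*log2(0.505/0.462) = 0.0053

0.0053 bits


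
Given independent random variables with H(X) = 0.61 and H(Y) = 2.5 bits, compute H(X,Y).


For independent variables, H(X,Y) = H(X) + H(Y) = 0.61 + 2.5 = 3.11

3.11 bits


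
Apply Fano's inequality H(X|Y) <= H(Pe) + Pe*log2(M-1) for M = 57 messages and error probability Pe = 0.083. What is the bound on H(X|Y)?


H(Pe) = -Pe*log2(Pe) - (1-Pe)*log2(1-Pe) = -0.083*log2(0.083) - 0.917*log2(0.917) = 0.298032 + 0.114631 = 0.4127. Pe*log2(M-1) = 0.083*log2(56) = 0.482010. Bound = H(Pe) + Pe*log2(M-1) = 0.298032 + 0.114631 + 0.482010 = 0.8947

0.8947 bits


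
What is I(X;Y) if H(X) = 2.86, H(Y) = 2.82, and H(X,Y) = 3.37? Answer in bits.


I(X;Y) = H(X) + H(Y) - H(X,Y) = 2.86 + 2.82 - 3.37 = 2.31

2.31 bits


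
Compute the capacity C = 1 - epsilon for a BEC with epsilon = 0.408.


C = 1 - epsilon = 1 - 0.408 = 0.592

0.592 bits


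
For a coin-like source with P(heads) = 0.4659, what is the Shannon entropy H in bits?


H = -p*log2(p) - (1-p)*log2(1-p). -0.4659*log2(0.4659) = 0.513379; -0.5341*log2(0.5341) = 0.483263. H = 0.513379 + 0.483263 = 0.9966

0.9966 bits


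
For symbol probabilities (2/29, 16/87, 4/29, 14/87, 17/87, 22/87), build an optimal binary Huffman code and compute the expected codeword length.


Huffman construction (repeatedly merge the two least-probable nodes; each merge adds 1 bit to every symbol beneath it): 2/29 + 4/29 = 6/29; 14/87 + 16/87 = 10/29; 17/87 + 6/29 = 35/87; 22/87 + 10/29 = 52/87; 35/87 + 52/87 = 1. Resulting codeword lengths (in the order the probabilities were given): (3, 3, 3, 3, 2, 2). L_avg = sum(p_i * l_i) = 2/29*3 + 16/87*3 + 4/29*3 + 14/87*3 + 17/87*2 + 22/87*2 = 74/29 = 2.5517

2.5517 bits


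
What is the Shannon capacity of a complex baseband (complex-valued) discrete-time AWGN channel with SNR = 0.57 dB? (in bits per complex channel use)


SNR_linear = 10^(0.57/10) = 1.1402; C = log2(1 + SNR_linear) = log2(1 + 1.1402) = 1.0978

1.0978 bits/channel use


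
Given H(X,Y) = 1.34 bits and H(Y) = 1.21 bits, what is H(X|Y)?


H(X|Y) = H(X,Y) - H(Y) = 1.34 - 1.21 = 0.13

0.13 bits


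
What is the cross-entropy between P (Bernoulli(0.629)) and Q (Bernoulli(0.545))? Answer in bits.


H(P,Q) = -p*log2(q) - (1-p)*log2(1-q). -0.629*log2(0.545) = 0.550798; -0.371*log2(0.455) = 0.421479. H(P,Q) = 0.550798 + 0.421479 = 0.9723

0.9723 bits


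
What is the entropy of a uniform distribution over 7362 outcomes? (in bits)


H = log2(n) = log2(7362) = 12.8459

12.8459 bits


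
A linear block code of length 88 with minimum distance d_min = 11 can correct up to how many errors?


Correction capability = floor((d-1)/2) = floor((11-1)/2) = 5

5 errors


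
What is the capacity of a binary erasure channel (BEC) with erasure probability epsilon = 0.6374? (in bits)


C = 1 - epsilon = 1 - 0.6374 = 0.3626

0.3626 bits


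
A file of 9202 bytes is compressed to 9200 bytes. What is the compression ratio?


Ratio = original / compressed = 9202 / 9200 = 1.0002

1.0002


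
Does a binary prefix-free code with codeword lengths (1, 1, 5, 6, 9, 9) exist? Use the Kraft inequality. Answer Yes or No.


Kraft sum = sum(2^(-l_i)) = 1.0508, need <= 1. Result: violated (a binary prefix-free code with these lengths cannot exist)

No


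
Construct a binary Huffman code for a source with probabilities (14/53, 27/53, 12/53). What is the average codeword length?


Huffman construction (repeatedly merge the two least-probable nodes; each merge adds 1 bit to every symbol beneath it): 12/53 + 14/53 = 26/53; 26/53 + 27/53 = 1. Resulting codeword lengths (in the order the probabilities were given): (2, 1, 2). L_avg = sum(p_i * l_i) = 14/53*2 + 27/53*1 + 12/53*2 = 79/53 = 1.4906

1.4906 bits


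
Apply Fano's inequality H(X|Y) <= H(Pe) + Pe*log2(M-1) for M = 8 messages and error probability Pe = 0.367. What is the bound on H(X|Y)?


H(Pe) = -Pe*log2(Pe) - (1-Pe)*log2(1-Pe) = -0.367*log2(0.367) - 0.633*log2(0.633) = 0.530736 + 0.417604 = 0.9483. Pe*log2(M-1) = 0.367*log2(7) = 1.030299. Bound = H(Pe) + Pe*log2(M-1) = 0.530736 + 0.417604 + 1.030299 = 1.9786

1.9786 bits


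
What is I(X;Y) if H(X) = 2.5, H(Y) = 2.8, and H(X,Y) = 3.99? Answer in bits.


I(X;Y) = H(X) + H(Y) - H(X,Y) = 2.5 + 2.8 - 3.99 = 1.31

1.31 bits


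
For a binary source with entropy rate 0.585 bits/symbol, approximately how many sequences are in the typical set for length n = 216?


log2|A_typical| = nH = 216 * 0.585 = 126.36, so |A_typical| ~ 2^126.36 = 1.092e+38

1.092e+38


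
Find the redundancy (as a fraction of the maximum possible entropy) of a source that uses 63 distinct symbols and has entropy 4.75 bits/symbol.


H_max = log2(K) = log2(63) = 5.9773 bits/symbol. Redundancy = 1 - H/H_max = 1 - 4.75/5.9773 = 1 - 0.7947 = 0.2053

0.2053


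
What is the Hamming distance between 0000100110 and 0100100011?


Count differing positions: . ^ . . . . . ^ . ^ = 3 differences

3


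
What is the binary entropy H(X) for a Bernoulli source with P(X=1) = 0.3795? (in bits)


H = -p*log2(p) - (1-p)*log2(1-p). -0.3795*log2(0.3795) = 0.530476; -0.6205*log2(0.6205) = 0.427212. H = 0.530476 + 0.427212 = 0.9577

0.9577 bits


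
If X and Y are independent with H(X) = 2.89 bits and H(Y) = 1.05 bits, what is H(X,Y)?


For independent variables, H(X,Y) = H(X) + H(Y) = 2.89 + 1.05 = 3.94

3.94 bits


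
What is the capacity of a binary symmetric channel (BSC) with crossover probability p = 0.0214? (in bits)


H(p) = -p*log2(p) - (1-p)*log2(1-p) = -0.0214*log2(0.0214) - 0.9786*log2(0.9786) = 0.118690 + 0.030541 = 0.1492. C = 1 - H(p) = 1 - 0.1492 = 0.8508

0.8508 bits


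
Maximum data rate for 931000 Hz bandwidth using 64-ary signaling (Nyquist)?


Rate = 2 * B * log2(M) = 2 * 931000 * 6.0 = 11172000.0

11172000.0 bps


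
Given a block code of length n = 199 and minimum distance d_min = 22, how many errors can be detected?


Detection capability = d_min - 1 = 22 - 1 = 21

21 errors


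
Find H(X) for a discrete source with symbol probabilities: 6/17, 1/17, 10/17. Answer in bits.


H = -sum(p_i * log2(p_i)). Terms: -(6/17)*log2(6/17) = 0.530294; -(1/17)*log2(1/17) = 0.240439; -(10/17)*log2(10/17) = 0.450315. H = 0.530294 + 0.240439 + 0.450315 = 1.221

1.221 bits


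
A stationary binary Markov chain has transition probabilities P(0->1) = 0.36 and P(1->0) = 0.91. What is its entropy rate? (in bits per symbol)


Stationary distribution: pi_0 = p10/(p01+p10) = 0.7165, pi_1 = 0.2835. Entropy rate H' = pi_0*H(p01) + pi_1*H(p10) = 0.7165*0.9427 + 0.2835*0.4365 = 0.7992

0.7992 bits/symbol


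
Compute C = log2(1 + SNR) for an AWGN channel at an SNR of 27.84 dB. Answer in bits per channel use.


SNR_linear = 10^(27.84/10) = 608.135; C = log2(1 + SNR_linear) = log2(1 + 608.135) = 9.2506

9.2506 bits/channel use


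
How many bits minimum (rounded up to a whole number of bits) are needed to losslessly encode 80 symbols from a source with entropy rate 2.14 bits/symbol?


Minimum bits >= n * H = 80 * 2.14 = 171.2, rounded up to a whole number of bits = 172

172 bits


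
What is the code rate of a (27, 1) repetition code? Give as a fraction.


Rate = k/n = 1/27

1/27


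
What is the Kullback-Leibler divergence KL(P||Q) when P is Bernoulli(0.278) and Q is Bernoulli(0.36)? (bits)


KL = p*log2(p/q) + (1-p)*log2((1-p)/(1-q)) = 0.278*log2(0.278/0.36) + 0.722*log2(0.722/0.64) = 0.0219

0.0219 bits


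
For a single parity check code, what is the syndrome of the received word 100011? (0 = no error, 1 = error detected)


Syndrome = XOR of all bits = 1 XOR 0 XOR 0 XOR 0 XOR 1 XOR 1 = 1

1


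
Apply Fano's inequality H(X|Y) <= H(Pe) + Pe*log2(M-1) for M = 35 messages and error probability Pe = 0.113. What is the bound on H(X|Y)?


H(Pe) = -Pe*log2(Pe) - (1-Pe)*log2(1-Pe) = -0.113*log2(0.113) - 0.887*log2(0.887) = 0.355453 + 0.153446 = 0.5089. Pe*log2(M-1) = 0.113*log2(34) = 0.574883. Bound = H(Pe) + Pe*log2(M-1) = 0.355453 + 0.153446 + 0.574883 = 1.0838

1.0838 bits


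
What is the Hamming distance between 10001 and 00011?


Count differing positions: ^ . . ^ . = 2 differences

2


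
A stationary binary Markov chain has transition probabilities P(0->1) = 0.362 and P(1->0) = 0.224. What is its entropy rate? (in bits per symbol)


Stationary distribution: pi_0 = p10/(p01+p10) = 0.3823, pi_1 = 0.6177. Entropy rate H' = pi_0*H(p01) + pi_1*H(p10) = 0.3823*0.9443 + 0.6177*0.7674 = 0.835

0.835 bits/symbol


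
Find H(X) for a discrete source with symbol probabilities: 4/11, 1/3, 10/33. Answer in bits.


H = -sum(p_i * log2(p_i)). Terms: -(4/11)*log2(4/11) = 0.530702; -(1/3)*log2(1/3) = 0.528321; -(10/33)*log2(10/33) = 0.521959. H = 0.530702 + 0.528321 + 0.521959 = 1.581

1.581 bits


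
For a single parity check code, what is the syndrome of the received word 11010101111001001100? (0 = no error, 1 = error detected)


Syndrome = XOR of all bits = 1 XOR 1 XOR 0 XOR 1 XOR 0 XOR 1 XOR 0 XOR 1 XOR 1 XOR 1 XOR 1 XOR 0 XOR 0 XOR 1 XOR 0 XOR 0 XOR 1 XOR 1 XOR 0 XOR 0 = 1

1


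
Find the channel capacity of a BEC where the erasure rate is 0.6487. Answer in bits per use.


C = 1 - epsilon = 1 - 0.6487 = 0.3513

0.3513 bits


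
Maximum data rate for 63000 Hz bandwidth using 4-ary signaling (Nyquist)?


Rate = 2 * B * log2(M) = 2 * 63000 * 2.0 = 252000.0

252000.0 bps


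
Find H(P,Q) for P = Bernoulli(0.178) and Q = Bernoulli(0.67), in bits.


H(P,Q) = -p*log2(q) - (1-p)*log2(1-q). -0.178*log2(0.67) = 0.102843; -0.822*log2(0.33) = 1.314758. H(P,Q) = 0.102843 + 1.314758 = 1.4176

1.4176 bits


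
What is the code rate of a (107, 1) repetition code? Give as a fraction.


Rate = k/n = 1/107

1/107


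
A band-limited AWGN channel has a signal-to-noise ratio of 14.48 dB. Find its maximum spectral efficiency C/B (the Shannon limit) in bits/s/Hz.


SNR_linear = 10^(14.48/10) = 28.0543; C/B = log2(1 + SNR_linear) = log2(1 + 28.0543) = 4.8607

4.8607 bits/s/Hz


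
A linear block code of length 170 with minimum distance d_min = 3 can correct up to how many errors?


Correction capability = floor((d-1)/2) = floor((3-1)/2) = 1

1 errors


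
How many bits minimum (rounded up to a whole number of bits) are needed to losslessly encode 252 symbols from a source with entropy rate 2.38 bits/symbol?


Minimum bits >= n * H = 252 * 2.38 = 599.76, rounded up to a whole number of bits = 600

600 bits


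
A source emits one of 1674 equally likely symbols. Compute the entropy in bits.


H = log2(n) = log2(1674) = 10.7091

10.7091 bits


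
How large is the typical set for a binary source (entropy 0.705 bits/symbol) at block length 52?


log2|A_typical| = nH = 52 * 0.705 = 36.66, so |A_typical| ~ 2^36.66 = 1.086e+11

1.086e+11


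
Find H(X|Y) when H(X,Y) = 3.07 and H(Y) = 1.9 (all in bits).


H(X|Y) = H(X,Y) - H(Y) = 3.07 - 1.9 = 1.17

1.17 bits


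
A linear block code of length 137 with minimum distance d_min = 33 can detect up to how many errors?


Detection capability = d_min - 1 = 33 - 1 = 32

32 errors


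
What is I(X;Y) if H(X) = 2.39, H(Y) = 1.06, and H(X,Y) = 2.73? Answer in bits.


I(X;Y) = H(X) + H(Y) - H(X,Y) = 2.39 + 1.06 - 2.73 = 0.72

0.72 bits


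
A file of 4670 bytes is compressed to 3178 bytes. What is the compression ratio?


Ratio = original / compressed = 4670 / 3178 = 1.4695

1.4695


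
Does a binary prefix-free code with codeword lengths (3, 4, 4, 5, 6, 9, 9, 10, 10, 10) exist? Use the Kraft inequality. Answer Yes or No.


Kraft sum = sum(2^(-l_i)) = 0.3037, need <= 1. Result: satisfied (a binary prefix-free code with these lengths exists)

Yes


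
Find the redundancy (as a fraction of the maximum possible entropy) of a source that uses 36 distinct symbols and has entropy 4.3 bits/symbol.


H_max = log2(K) = log2(36) = 5.1699 bits/symbol. Redundancy = 1 - H/H_max = 1 - 4.3/5.1699 = 1 - 0.8317 = 0.1683

0.1683


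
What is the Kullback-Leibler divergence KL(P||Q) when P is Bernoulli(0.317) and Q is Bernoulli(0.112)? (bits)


KL = p*log2(p/q) + (1-p)*log2((1-p)/(1-q)) = 0.317*log2(0.317/0.112) + 0.683*log2(0.683/0.888) = 0.2172

0.2172 bits


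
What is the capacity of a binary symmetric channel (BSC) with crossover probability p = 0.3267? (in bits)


H(p) = -p*log2(p) - (1-p)*log2(1-p) = -0.3267*log2(0.3267) - 0.6733*log2(0.6733) = 0.527281 + 0.384238 = 0.9115. C = 1 - H(p) = 1 - 0.9115 = 0.0885

0.0885 bits


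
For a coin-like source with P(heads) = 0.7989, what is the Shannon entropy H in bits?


H = -p*log2(p) - (1-p)*log2(1-p). -0.7989*log2(0.7989) = 0.258774; -0.2011*log2(0.2011) = 0.465348. H = 0.258774 + 0.465348 = 0.7241

0.7241 bits


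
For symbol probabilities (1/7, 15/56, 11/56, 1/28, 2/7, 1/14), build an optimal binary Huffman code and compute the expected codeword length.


Huffman construction (repeatedly merge the two least-probable nodes; each merge adds 1 bit to every symbol beneath it): 1/28 + 1/14 = 3/28; 3/28 + 1/7 = 1/4; 11/56 + 1/4 = 25/56; 15/56 + 2/7 = 31/56; 25/56 + 31/56 = 1. Resulting codeword lengths (in the order the probabilities were given): (3, 2, 2, 4, 2, 4). L_avg = sum(p_i * l_i) = 1/7*3 + 15/56*2 + 11/56*2 + 1/28*4 + 2/7*2 + 1/14*4 = 33/14 = 2.3571

2.3571 bits


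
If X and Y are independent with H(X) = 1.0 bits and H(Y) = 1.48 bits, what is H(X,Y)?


For independent variables, H(X,Y) = H(X) + H(Y) = 1.0 + 1.48 = 2.48

2.48 bits


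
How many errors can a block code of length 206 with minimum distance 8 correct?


Correction capability = floor((d-1)/2) = floor((8-1)/2) = 3

3 errors


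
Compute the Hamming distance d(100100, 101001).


Count differing positions: . . ^ ^ . ^ = 3 differences

3


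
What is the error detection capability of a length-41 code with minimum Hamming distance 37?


Detection capability = d_min - 1 = 37 - 1 = 36

36 errors


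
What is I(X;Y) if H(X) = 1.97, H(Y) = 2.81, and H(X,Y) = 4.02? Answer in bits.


I(X;Y) = H(X) + H(Y) - H(X,Y) = 1.97 + 2.81 - 4.02 = 0.76

0.76 bits


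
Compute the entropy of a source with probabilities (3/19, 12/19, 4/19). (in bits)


H = -sum(p_i * log2(p_i)). Terms: -(3/19)*log2(3/19) = 0.420468; -(12/19)*log2(12/19) = 0.418715; -(4/19)*log2(4/19) = 0.473248. H = 0.420468 + 0.418715 + 0.473248 = 1.3124

1.3124 bits


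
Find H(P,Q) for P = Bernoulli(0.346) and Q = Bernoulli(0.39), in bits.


H(P,Q) = -p*log2(q) - (1-p)*log2(1-q). -0.346*log2(0.39) = 0.470025; -0.654*log2(0.61) = 0.466380. H(P,Q) = 0.470025 + 0.466380 = 0.9364

0.9364 bits


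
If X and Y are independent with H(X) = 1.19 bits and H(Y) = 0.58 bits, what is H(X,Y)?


For independent variables, H(X,Y) = H(X) + H(Y) = 1.19 + 0.58 = 1.77

1.77 bits


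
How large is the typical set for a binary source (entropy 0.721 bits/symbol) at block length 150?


log2|A_typical| = nH = 150 * 0.721 = 108.15, so |A_typical| ~ 2^108.15 = 3.601e+32

3.601e+32


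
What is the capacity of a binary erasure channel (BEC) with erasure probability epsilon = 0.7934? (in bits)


C = 1 - epsilon = 1 - 0.7934 = 0.2066

0.2066 bits


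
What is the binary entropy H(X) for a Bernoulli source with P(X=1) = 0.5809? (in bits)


H = -p*log2(p) - (1-p)*log2(1-p). -0.5809*log2(0.5809) = 0.455215; -0.4191*log2(0.4191) = 0.525817. H = 0.455215 + 0.525817 = 0.981

0.981 bits


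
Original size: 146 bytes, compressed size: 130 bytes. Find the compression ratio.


Ratio = original / compressed = 146 / 130 = 1.1231

1.1231


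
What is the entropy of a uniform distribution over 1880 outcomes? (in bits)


H = log2(n) = log2(1880) = 10.8765

10.8765 bits


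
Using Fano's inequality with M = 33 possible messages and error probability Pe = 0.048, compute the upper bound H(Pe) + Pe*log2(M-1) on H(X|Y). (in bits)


H(Pe) = -Pe*log2(Pe) - (1-Pe)*log2(1-Pe) = -0.048*log2(0.048) - 0.952*log2(0.952) = 0.210279 + 0.067560 = 0.2778. Pe*log2(M-1) = 0.048*log2(32) = 0.240000. Bound = H(Pe) + Pe*log2(M-1) = 0.210279 + 0.067560 + 0.240000 = 0.5178

0.5178 bits


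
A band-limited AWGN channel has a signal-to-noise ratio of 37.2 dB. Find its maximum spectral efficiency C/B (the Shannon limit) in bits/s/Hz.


SNR_linear = 10^(37.2/10) = 5248.0746; C/B = log2(1 + SNR_linear) = log2(1 + 5248.0746) = 12.3578

12.3578 bits/s/Hz


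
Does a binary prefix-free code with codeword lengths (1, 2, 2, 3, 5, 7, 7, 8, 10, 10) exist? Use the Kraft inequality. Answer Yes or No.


Kraft sum = sum(2^(-l_i)) = 1.1777, need <= 1. Result: violated (a binary prefix-free code with these lengths cannot exist)

No


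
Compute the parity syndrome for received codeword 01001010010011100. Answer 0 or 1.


Syndrome = XOR of all bits = 0 XOR 1 XOR 0 XOR 0 XOR 1 XOR 0 XOR 1 XOR 0 XOR 0 XOR 1 XOR 0 XOR 0 XOR 1 XOR 1 XOR 1 XOR 0 XOR 0 = 1

1


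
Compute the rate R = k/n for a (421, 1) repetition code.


Rate = k/n = 1/421

1/421


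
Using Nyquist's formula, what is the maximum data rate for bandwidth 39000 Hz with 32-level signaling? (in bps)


Rate = 2 * B * log2(M) = 2 * 39000 * 5.0 = 390000.0

390000.0 bps


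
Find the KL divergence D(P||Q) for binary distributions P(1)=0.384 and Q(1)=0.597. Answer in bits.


KL = p*log2(p/q) + (1-p)*log2((1-p)/(1-q)) = 0.384*log2(0.384/0.597) + 0.616*log2(0.616/0.403) = 0.1326

0.1326 bits


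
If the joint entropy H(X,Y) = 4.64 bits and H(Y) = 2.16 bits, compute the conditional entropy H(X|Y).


H(X|Y) = H(X,Y) - H(Y) = 4.64 - 2.16 = 2.48

2.48 bits


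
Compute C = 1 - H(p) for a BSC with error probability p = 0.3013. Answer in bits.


H(p) = -p*log2(p) - (1-p)*log2(1-p) = -0.3013*log2(0.3013) - 0.6987*log2(0.6987) = 0.521468 + 0.361406 = 0.8829. C = 1 - H(p) = 1 - 0.8829 = 0.1171

0.1171 bits


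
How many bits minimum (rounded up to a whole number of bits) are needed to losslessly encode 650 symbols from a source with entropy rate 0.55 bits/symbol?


Minimum bits >= n * H = 650 * 0.55 = 357.5, rounded up to a whole number of bits = 358

358 bits


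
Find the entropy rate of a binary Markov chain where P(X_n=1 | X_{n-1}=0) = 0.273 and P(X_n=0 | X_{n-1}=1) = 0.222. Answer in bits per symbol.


Stationary distribution: pi_0 = p10/(p01+p10) = 0.4485, pi_1 = 0.5515. Entropy rate H' = pi_0*H(p01) + pi_1*H(p10) = 0.4485*0.8457 + 0.5515*0.7638 = 0.8005

0.8005 bits/symbol


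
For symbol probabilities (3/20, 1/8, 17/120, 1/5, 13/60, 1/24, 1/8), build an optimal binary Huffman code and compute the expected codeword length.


Huffman construction (repeatedly merge the two least-probable nodes; each merge adds 1 bit to every symbol beneath it): 1/24 + 1/8 = 1/6; 1/8 + 17/120 = 4/15; 3/20 + 1/6 = 19/60; 1/5 + 13/60 = 5/12; 4/15 + 19/60 = 7/12; 5/12 + 7/12 = 1. Resulting codeword lengths (in the order the probabilities were given): (3, 4, 3, 2, 2, 4, 3). L_avg = sum(p_i * l_i) = 3/20*3 + 1/8*4 + 17/120*3 + 1/5*2 + 13/60*2 + 1/24*4 + 1/8*3 = 11/4 = 2.75

2.75 bits


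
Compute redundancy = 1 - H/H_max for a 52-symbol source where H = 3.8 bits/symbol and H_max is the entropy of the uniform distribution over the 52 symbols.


H_max = log2(K) = log2(52) = 5.7004 bits/symbol. Redundancy = 1 - H/H_max = 1 - 3.8/5.7004 = 1 - 0.6666 = 0.3334

0.3334


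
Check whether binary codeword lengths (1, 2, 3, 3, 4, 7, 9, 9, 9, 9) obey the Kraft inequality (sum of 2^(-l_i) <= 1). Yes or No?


Kraft sum = sum(2^(-l_i)) = 1.0781, need <= 1. Result: violated (a binary prefix-free code with these lengths cannot exist)

No


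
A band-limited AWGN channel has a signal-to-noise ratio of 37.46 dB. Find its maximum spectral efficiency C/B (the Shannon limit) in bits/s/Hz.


SNR_linear = 10^(37.46/10) = 5571.8575; C/B = log2(1 + SNR_linear) = log2(1 + 5571.8575) = 12.4442

12.4442 bits/s/Hz


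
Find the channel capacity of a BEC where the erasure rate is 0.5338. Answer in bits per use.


C = 1 - epsilon = 1 - 0.5338 = 0.4662

0.4662 bits


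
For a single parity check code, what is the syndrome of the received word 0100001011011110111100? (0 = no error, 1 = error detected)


Syndrome = XOR of all bits = 0 XOR 1 XOR 0 XOR 0 XOR 0 XOR 0 XOR 1 XOR 0 XOR 1 XOR 1 XOR 0 XOR 1 XOR 1 XOR 1 XOR 1 XOR 0 XOR 1 XOR 1 XOR 1 XOR 1 XOR 0 XOR 0 = 0

0


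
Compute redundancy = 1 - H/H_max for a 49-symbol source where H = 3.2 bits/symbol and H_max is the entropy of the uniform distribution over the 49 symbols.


H_max = log2(K) = log2(49) = 5.6147 bits/symbol. Redundancy = 1 - H/H_max = 1 - 3.2/5.6147 = 1 - 0.5699 = 0.4301

0.4301


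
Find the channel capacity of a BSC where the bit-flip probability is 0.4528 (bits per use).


H(p) = -p*log2(p) - (1-p)*log2(1-p) = -0.4528*log2(0.4528) - 0.5472*log2(0.5472) = 0.517575 + 0.475987 = 0.9936. C = 1 - H(p) = 1 - 0.9936 = 0.0064

0.0064 bits


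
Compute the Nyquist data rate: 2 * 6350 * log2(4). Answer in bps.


Rate = 2 * B * log2(M) = 2 * 6350 * 2.0 = 25400.0

25400.0 bps


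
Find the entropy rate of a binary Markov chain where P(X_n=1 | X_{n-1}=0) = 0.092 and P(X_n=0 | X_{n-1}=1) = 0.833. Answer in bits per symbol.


Stationary distribution: pi_0 = p10/(p01+p10) = 0.9005, pi_1 = 0.0995. Entropy rate H' = pi_0*H(p01) + pi_1*H(p10) = 0.9005*0.4431 + 0.0995*0.6508 = 0.4638

0.4638 bits/symbol


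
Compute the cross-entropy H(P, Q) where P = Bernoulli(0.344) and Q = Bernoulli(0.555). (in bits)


H(P,Q) = -p*log2(q) - (1-p)*log2(1-q). -0.344*log2(0.555) = 0.292207; -0.656*log2(0.445) = 0.766289. H(P,Q) = 0.292207 + 0.766289 = 1.0585

1.0585 bits


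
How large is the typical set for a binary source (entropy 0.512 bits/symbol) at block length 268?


log2|A_typical| = nH = 268 * 0.512 = 137.216, so |A_typical| ~ 2^137.216 = 2.024e+41

2.024e+41


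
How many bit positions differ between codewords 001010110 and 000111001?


Count differing positions: . . ^ ^ . ^ ^ ^ ^ = 6 differences

6


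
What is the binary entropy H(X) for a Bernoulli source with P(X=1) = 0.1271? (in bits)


H = -p*log2(p) - (1-p)*log2(1-p). -0.1271*log2(0.1271) = 0.378245; -0.8729*log2(0.8729) = 0.171186. H = 0.378245 + 0.171186 = 0.5494

0.5494 bits


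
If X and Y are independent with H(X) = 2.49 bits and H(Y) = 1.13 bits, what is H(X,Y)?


For independent variables, H(X,Y) = H(X) + H(Y) = 2.49 + 1.13 = 3.62

3.62 bits


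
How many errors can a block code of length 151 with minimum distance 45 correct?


Correction capability = floor((d-1)/2) = floor((45-1)/2) = 22

22 errors


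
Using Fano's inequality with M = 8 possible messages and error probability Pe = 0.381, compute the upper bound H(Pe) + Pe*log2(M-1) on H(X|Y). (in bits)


H(Pe) = -Pe*log2(Pe) - (1-Pe)*log2(1-Pe) = -0.381*log2(0.381) - 0.619*log2(0.619) = 0.530404 + 0.428341 = 0.9587. Pe*log2(M-1) = 0.381*log2(7) = 1.069602. Bound = H(Pe) + Pe*log2(M-1) = 0.530404 + 0.428341 + 1.069602 = 2.0283

2.0283 bits


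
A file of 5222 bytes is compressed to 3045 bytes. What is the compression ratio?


Ratio = original / compressed = 5222 / 3045 = 1.7149

1.7149


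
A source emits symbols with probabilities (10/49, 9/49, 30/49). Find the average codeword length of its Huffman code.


Huffman construction (repeatedly merge the two least-probable nodes; each merge adds 1 bit to every symbol beneath it): 9/49 + 10/49 = 19/49; 19/49 + 30/49 = 1. Resulting codeword lengths (in the order the probabilities were given): (2, 2, 1). L_avg = sum(p_i * l_i) = 10/49*2 + 9/49*2 + 30/49*1 = 68/49 = 1.3878

1.3878 bits


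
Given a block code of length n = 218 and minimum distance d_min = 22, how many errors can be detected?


Detection capability = d_min - 1 = 22 - 1 = 21

21 errors


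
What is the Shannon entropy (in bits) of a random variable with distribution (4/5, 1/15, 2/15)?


H = -sum(p_i * log2(p_i)). Terms: -(4/5)*log2(4/5) = 0.257542; -(1/15)*log2(1/15) = 0.260459; -(2/15)*log2(2/15) = 0.387585. H = 0.257542 + 0.260459 + 0.387585 = 0.9056

0.9056 bits


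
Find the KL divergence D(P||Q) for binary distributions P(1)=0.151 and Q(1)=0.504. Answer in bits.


KL = p*log2(p/q) + (1-p)*log2((1-p)/(1-q)) = 0.151*log2(0.151/0.504) + 0.849*log2(0.849/0.496) = 0.3958

0.3958 bits


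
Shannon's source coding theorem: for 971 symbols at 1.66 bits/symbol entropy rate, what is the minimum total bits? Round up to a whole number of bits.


Minimum bits >= n * H = 971 * 1.66 = 1611.86, rounded up to a whole number of bits = 1612

1612 bits


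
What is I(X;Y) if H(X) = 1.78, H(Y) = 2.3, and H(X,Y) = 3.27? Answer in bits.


I(X;Y) = H(X) + H(Y) - H(X,Y) = 1.78 + 2.3 - 3.27 = 0.81

0.81 bits


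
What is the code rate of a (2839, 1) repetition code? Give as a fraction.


Rate = k/n = 1/2839

1/2839


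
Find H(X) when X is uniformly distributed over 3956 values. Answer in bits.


H = log2(n) = log2(3956) = 11.9498

11.9498 bits


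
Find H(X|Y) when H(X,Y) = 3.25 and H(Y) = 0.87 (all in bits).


H(X|Y) = H(X,Y) - H(Y) = 3.25 - 0.87 = 2.38

2.38 bits


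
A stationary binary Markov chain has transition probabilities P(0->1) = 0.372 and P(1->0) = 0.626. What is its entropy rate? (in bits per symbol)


Stationary distribution: pi_0 = p10/(p01+p10) = 0.6273, pi_1 = 0.3727. Entropy rate H' = pi_0*H(p01) + pi_1*H(p10) = 0.6273*0.9522 + 0.3727*0.9537 = 0.9528

0.9528 bits/symbol


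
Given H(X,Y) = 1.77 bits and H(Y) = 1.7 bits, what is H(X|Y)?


H(X|Y) = H(X,Y) - H(Y) = 1.77 - 1.7 = 0.07

0.07 bits


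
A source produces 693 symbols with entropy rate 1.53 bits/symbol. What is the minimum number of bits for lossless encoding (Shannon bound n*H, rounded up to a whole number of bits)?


Minimum bits >= n * H = 693 * 1.53 = 1060.29, rounded up to a whole number of bits = 1061

1061 bits


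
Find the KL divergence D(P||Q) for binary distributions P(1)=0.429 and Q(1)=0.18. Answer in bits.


KL = p*log2(p/q) + (1-p)*log2((1-p)/(1-q)) = 0.429*log2(0.429/0.18) + 0.571*log2(0.571/0.82) = 0.2394

0.2394 bits


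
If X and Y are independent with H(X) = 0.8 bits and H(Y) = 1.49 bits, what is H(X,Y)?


For independent variables, H(X,Y) = H(X) + H(Y) = 0.8 + 1.49 = 2.29

2.29 bits


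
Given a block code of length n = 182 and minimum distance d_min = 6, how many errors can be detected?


Detection capability = d_min - 1 = 6 - 1 = 5

5 errors


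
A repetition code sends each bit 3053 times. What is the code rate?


Rate = k/n = 1/3053

1/3053


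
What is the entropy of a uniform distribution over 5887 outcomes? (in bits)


H = log2(n) = log2(5887) = 12.5233

12.5233 bits


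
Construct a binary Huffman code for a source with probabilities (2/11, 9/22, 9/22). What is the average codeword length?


Huffman construction (repeatedly merge the two least-probable nodes; each merge adds 1 bit to every symbol beneath it): 2/11 + 9/22 = 13/22; 9/22 + 13/22 = 1. Resulting codeword lengths (in the order the probabilities were given): (2, 2, 1). L_avg = sum(p_i * l_i) = 2/11*2 + 9/22*2 + 9/22*1 = 35/22 = 1.5909

1.5909 bits


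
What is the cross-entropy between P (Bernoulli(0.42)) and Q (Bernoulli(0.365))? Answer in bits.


H(P,Q) = -p*log2(q) - (1-p)*log2(1-q). -0.42*log2(0.365) = 0.610693; -0.58*log2(0.635) = 0.379999. H(P,Q) = 0.610693 + 0.379999 = 0.9907

0.9907 bits


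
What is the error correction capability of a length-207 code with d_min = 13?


Correction capability = floor((d-1)/2) = floor((13-1)/2) = 6

6 errors
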